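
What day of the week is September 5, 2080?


Zeller's congruence:
q=5, m=9, k=80, j=20
h = (5 + ⌊13×10/5⌋ + 80 + ⌊80/4⌋ + ⌊20/4⌋ - 2×20) mod 7
= (5 + 26 + 80 + 20 + 5 - 40) mod 7
= 96 mod 7 = 5
h=5 → Thursday

Thursday


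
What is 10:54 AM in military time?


10:54

Input: 10:54 AM
AM hour stays: 10


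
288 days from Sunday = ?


Start: Sunday (index 6)
(6 + 288) mod 7
= 294 mod 7
= 0
Index 0 → Monday

Monday


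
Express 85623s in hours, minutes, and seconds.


Hours: 85623 ÷ 3600 = 23 remainder 2823
Minutes: 2823 ÷ 60 = 47 remainder 3
Seconds: 3

23h 47m 3s


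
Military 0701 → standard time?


Hour: 7
7 < 12 → AM

7:01 AM


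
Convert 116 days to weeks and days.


Weeks: 116 ÷ 7 = 16 remainder 4

16 weeks 4 days


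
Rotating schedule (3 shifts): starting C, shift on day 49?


Shifts: A, B, C
Start: C (index 2)
Day 49: (2 + 49 - 1) mod 3
= 50 mod 3
= 2
Index 2 → shift C

Shift C


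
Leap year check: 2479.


Rules: divisible by 4 AND (not by 100 OR by 400)
2479 ÷ 4 = 619 remainder 3 → not divisible by 4
Not divisible by 4 → not a leap year

No


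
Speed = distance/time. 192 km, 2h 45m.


69.8 km/h

Distance: 192 km
Time: 2h 45m = 165 min = 165/60 = 11/4 hours
Speed = 192 ÷ (11/4) = 192 × 4 / 11 = 768/11 ≈ 69.8 km/h


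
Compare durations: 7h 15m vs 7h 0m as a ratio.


Duration 1: 435 minutes
Duration 2: 420 minutes
Ratio = 435:420
GCD = 15
Simplified = 29:28
As a decimal: 29/28 ≈ 1.04

29:28 (1.04)


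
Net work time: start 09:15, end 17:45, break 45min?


7h 45m (465 minutes)

Total time = (17×60+45) - (9×60+15)
= 1065 - 555 = 510 min
Minus break: 510 - 45 = 465 min
= 7h 45m


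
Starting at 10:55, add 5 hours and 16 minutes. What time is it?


Start: 655 minutes from midnight
Add: 316 minutes
Total: 971 minutes
Hours: 971 ÷ 60 = 16 remainder 11

16:11


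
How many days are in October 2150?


31 days

Month: October (month 10)
October has 31 days


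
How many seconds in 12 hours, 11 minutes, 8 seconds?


Hours: 12 × 3600 = 43200
Minutes: 11 × 60 = 660
Seconds: 8
Total = 43200 + 660 + 8 = 43868

43868 seconds


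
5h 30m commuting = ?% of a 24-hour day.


Time: 330 minutes
Day: 1440 minutes
Percentage = (330/1440) × 100 ≈ 22.9%

22.9%


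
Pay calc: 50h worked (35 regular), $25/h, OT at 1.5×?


$1437.50

Regular: 35h × $25 = $875.00
Overtime: 50 - 35 = 15h
OT pay: 15h × $25 × 1.5 = $562.50
Total = $875.00 + $562.50 = $1437.50


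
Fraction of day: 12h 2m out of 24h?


Total minutes: 12×60 + 2 = 722
Day = 24×60 = 1440 minutes
Fraction = 722/1440 ≈ 0.5014
As a percentage: 722/1440 × 100 ≈ 50.14%

0.5014 (50.14%)


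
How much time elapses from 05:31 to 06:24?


End time in minutes: 6×60 + 24 = 384
Start time in minutes: 5×60 + 31 = 331
Difference = 384 - 331 = 53 minutes
= 0 hours 53 minutes

0h 53m


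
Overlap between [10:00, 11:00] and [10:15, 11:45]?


45 minutes

Meeting A: 600-660 (in minutes from midnight)
Meeting B: 615-705
Overlap start = max(600, 615) = 615
Overlap end = min(660, 705) = 660
Overlap = max(0, 660 - 615) = 45 min


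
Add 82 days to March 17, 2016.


June 7, 2016

Start: March 17, 2016
Add 82 days
March 17 → April 1: 31 - 17 + 1 = 15 days (82 - 15 = 67 left)
April 1 → May 1: 30 - 1 + 1 = 30 days (67 - 30 = 37 left)
May 1 → June 1: 31 - 1 + 1 = 31 days (37 - 31 = 6 left)
June 1 + 6 = June 7, 2016


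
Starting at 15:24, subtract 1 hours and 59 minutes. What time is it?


13:25

Start: 924 minutes from midnight
Subtract: 119 minutes
Remaining: 924 - 119 = 805
Hours: 13, Minutes: 25


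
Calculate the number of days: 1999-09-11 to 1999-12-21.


101 days

From September 11, 1999 to December 21, 1999
Rest of September 1999: 30 - 11 = 19
Full months: October 31, November 30
Days into December 1999: 21
Total = 19 + 31 + 30 + 21 = 101 days


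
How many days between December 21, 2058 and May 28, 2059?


From December 21, 2058 to May 28, 2059
Rest of December 2058: 31 - 21 = 10
Full months: January 31, February 2059 28, March 31, April 30
Days into May 2059: 28
Total = 10 + 31 + 28 + 31 + 30 + 28 = 158 days

158 days


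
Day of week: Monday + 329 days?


Monday

Start: Monday (index 0)
(0 + 329) mod 7
= 329 mod 7
= 0
Index 0 → Monday


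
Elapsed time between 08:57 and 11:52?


2h 55m

End time in minutes: 11×60 + 52 = 712
Start time in minutes: 8×60 + 57 = 537
Difference = 712 - 537 = 175 minutes
= 2 hours 55 minutes


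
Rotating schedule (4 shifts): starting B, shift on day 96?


Shifts: A, B, C, D
Start: B (index 1)
Day 96: (1 + 96 - 1) mod 4
= 96 mod 4
= 0
Index 0 → shift A

Shift A


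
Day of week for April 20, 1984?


Zeller's congruence:
q=20, m=4, k=84, j=19
h = (20 + ⌊13×5/5⌋ + 84 + ⌊84/4⌋ + ⌊19/4⌋ - 2×19) mod 7
= (20 + 13 + 84 + 21 + 4 - 38) mod 7
= 104 mod 7 = 6
h=6 → Friday

Friday


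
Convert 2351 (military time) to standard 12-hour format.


Hour: 23
23 - 12 = 11 → PM

11:51 PM


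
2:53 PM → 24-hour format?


Input: 2:53 PM
PM: 2 + 12 = 14

14:53


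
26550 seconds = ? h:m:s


Hours: 26550 ÷ 3600 = 7 remainder 1350
Minutes: 1350 ÷ 60 = 22 remainder 30
Seconds: 30

7h 22m 30s


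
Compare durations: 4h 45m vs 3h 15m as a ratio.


19:13 (1.46)

Duration 1: 285 minutes
Duration 2: 195 minutes
Ratio = 285:195
GCD = 15
Simplified = 19:13
As a decimal: 19/13 ≈ 1.46


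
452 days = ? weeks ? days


64 weeks 4 days

Weeks: 452 ÷ 7 = 64 remainder 4


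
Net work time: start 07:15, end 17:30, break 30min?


9h 45m (585 minutes)

Total time = (17×60+30) - (7×60+15)
= 1050 - 435 = 615 min
Minus break: 615 - 30 = 585 min
= 9h 45m


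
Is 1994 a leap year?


Rules: divisible by 4 AND (not by 100 OR by 400)
1994 ÷ 4 = 498 remainder 2 → not divisible by 4
Not divisible by 4 → not a leap year

No


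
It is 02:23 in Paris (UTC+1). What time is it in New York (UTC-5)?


20:23 (previous day)

Time difference = UTC-5 - UTC+1 = -6 hours
New hour = (2 -6) mod 24
= -4 mod 24 = 20
Minutes unchanged → 20:23; -4 < 0 → previous day


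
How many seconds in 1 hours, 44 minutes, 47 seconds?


Hours: 1 × 3600 = 3600
Minutes: 44 × 60 = 2640
Seconds: 47
Total = 3600 + 2640 + 47 = 6287

6287 seconds


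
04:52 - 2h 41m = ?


Start: 292 minutes from midnight
Subtract: 161 minutes
Remaining: 292 - 161 = 131
Hours: 2, Minutes: 11

02:11


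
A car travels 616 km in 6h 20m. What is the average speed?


97.3 km/h

Distance: 616 km
Time: 6h 20m = 380 min = 380/60 = 19/3 hours
Speed = 616 ÷ (19/3) = 616 × 3 / 19 = 1848/19 ≈ 97.3 km/h


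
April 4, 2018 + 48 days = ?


May 22, 2018

Start: April 4, 2018
Add 48 days
April 4 → May 1: 30 - 4 + 1 = 27 days (48 - 27 = 21 left)
May 1 + 21 = May 22, 2018


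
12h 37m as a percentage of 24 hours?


0.5257 (52.57%)

Total minutes: 12×60 + 37 = 757
Day = 24×60 = 1440 minutes
Fraction = 757/1440 ≈ 0.5257
As a percentage: 757/1440 × 100 ≈ 52.57%


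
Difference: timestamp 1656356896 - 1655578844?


Difference = 1656356896 - 1655578844 = 778052 seconds
In hours: 778052 / 3600 ≈ 216.1
In days: 778052 / 86400 ≈ 9.01

778052 seconds (216.1 hours / 9.01 days)


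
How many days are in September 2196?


30 days

Month: September (month 9)
September has 30 days


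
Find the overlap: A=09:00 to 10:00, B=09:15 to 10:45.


Meeting A: 540-600 (in minutes from midnight)
Meeting B: 555-645
Overlap start = max(540, 555) = 555
Overlap end = min(600, 645) = 600
Overlap = max(0, 600 - 555) = 45 min

45 minutes


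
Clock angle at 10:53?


8.5°

Hour hand = 10×30 + 53×0.5 = 326.5°
Minute hand = 53×6 = 318°
Difference = |326.5 - 318| = 8.5°


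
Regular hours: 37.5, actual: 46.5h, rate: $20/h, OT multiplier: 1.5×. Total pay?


Regular: 37.5h × $20 = $750.00
Overtime: 46.5 - 37.5 = 9.0h
OT pay: 9.0h × $20 × 1.5 = $270.00
Total = $750.00 + $270.00 = $1020.00

$1020.00


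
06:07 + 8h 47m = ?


14:54

Start: 367 minutes from midnight
Add: 527 minutes
Total: 894 minutes
Hours: 894 ÷ 60 = 14 remainder 54


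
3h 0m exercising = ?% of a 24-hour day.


12.5%

Time: 180 minutes
Day: 1440 minutes
Percentage = (180/1440) × 100 = 12.5%


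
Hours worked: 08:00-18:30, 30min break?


10h 0m (600 minutes)

Total time = (18×60+30) - (8×60+0)
= 1110 - 480 = 630 min
Minus break: 630 - 30 = 600 min
= 10h 0m


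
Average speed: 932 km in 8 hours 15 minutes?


113.0 km/h

Distance: 932 km
Time: 8h 15m = 495 min = 495/60 = 33/4 hours
Speed = 932 ÷ (33/4) = 932 × 4 / 33 = 3728/33 ≈ 113.0 km/h


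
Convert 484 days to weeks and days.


69 weeks 1 days

Weeks: 484 ÷ 7 = 69 remainder 1


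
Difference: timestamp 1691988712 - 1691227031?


Difference = 1691988712 - 1691227031 = 761681 seconds
In hours: 761681 / 3600 ≈ 211.6
In days: 761681 / 86400 ≈ 8.82

761681 seconds (211.6 hours / 8.82 days)


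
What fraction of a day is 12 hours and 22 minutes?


Total minutes: 12×60 + 22 = 742
Day = 24×60 = 1440 minutes
Fraction = 742/1440 ≈ 0.5153
As a percentage: 742/1440 × 100 ≈ 51.53%

0.5153 (51.53%)


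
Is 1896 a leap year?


Rules: divisible by 4 AND (not by 100 OR by 400)
1896 ÷ 4 = 474 exactly → divisible by 4
1896 ÷ 100 = 18 remainder 96 → not divisible by 100
Divisible by 4 but not by 100 → leap year

Yes


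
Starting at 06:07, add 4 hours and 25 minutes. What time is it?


10:32

Start: 367 minutes from midnight
Add: 265 minutes
Total: 632 minutes
Hours: 632 ÷ 60 = 10 remainder 32


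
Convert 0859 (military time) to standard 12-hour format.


8:59 AM

Hour: 8
8 < 12 → AM


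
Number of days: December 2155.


31 days

Month: December (month 12)
December has 31 days


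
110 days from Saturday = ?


Thursday

Start: Saturday (index 5)
(5 + 110) mod 7
= 115 mod 7
= 3
Index 3 → Thursday


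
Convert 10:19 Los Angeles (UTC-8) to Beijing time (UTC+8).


Time difference = UTC+8 - UTC-8 = +16 hours
New hour = (10 + 16) mod 24
= 26 mod 24 = 2
Minutes unchanged → 02:19; 26 ≥ 24 → next day

02:19 (next day)


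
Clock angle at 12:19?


Hour hand (12 ≡ 0 on the dial): 0×30 + 19×0.5 = 9.5°
Minute hand = 19×6 = 114°
Difference = |9.5 - 114| = 104.5°

104.5°


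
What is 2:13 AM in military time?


Input: 2:13 AM
AM hour stays: 2

02:13


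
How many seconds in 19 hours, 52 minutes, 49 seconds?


71569 seconds

Hours: 19 × 3600 = 68400
Minutes: 52 × 60 = 3120
Seconds: 49
Total = 68400 + 3120 + 49 = 71569


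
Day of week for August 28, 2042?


Zeller's congruence:
q=28, m=8, k=42, j=20
h = (28 + ⌊13×9/5⌋ + 42 + ⌊42/4⌋ + ⌊20/4⌋ - 2×20) mod 7
= (28 + 23 + 42 + 10 + 5 - 40) mod 7
= 68 mod 7 = 5
h=5 → Thursday

Thursday


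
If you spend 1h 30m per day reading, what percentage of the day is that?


6.3%

Time: 90 minutes
Day: 1440 minutes
Percentage = (90/1440) × 100 ≈ 6.3%


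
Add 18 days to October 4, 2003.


Start: October 4, 2003
Add 18 days
October 4 + 18 = October 22, 2003

October 22, 2003


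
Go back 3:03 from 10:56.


Start: 656 minutes from midnight
Subtract: 183 minutes
Remaining: 656 - 183 = 473
Hours: 7, Minutes: 53

07:53


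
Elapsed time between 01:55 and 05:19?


End time in minutes: 5×60 + 19 = 319
Start time in minutes: 1×60 + 55 = 115
Difference = 319 - 115 = 204 minutes
= 3 hours 24 minutes

3h 24m


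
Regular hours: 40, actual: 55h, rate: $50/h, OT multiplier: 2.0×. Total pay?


$3500.00

Regular: 40h × $50 = $2000.00
Overtime: 55 - 40 = 15h
OT pay: 15h × $50 × 2.0 = $1500.00
Total = $2000.00 + $1500.00 = $3500.00


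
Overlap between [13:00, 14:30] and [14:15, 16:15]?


15 minutes

Meeting A: 780-870 (in minutes from midnight)
Meeting B: 855-975
Overlap start = max(780, 855) = 855
Overlap end = min(870, 975) = 870
Overlap = max(0, 870 - 855) = 15 min


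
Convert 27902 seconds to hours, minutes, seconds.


7h 45m 2s

Hours: 27902 ÷ 3600 = 7 remainder 2702
Minutes: 2702 ÷ 60 = 45 remainder 2
Seconds: 2


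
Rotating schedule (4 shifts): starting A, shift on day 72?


Shift D

Shifts: A, B, C, D
Start: A (index 0)
Day 72: (0 + 72 - 1) mod 4
= 71 mod 4
= 3
Index 3 → shift D


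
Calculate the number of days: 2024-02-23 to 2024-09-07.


From February 23, 2024 to September 7, 2024
Rest of February 2024: 29 - 23 = 6
Full months: March 31, April 30, May 31, June 30, July 31, August 31
Days into September 2024: 7
Total = 6 + 31 + 30 + 31 + 30 + 31 + 31 + 7 = 197 days

197 days


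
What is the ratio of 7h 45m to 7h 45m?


Duration 1: 465 minutes
Duration 2: 465 minutes
Ratio = 465:465
GCD = 465
Simplified = 1:1
As a decimal: 1/1 = 1.00

1:1 (1.00)


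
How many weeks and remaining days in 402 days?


Weeks: 402 ÷ 7 = 57 remainder 3

57 weeks 3 days


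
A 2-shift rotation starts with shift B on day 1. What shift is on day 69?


Shift B

Shifts: A, B
Start: B (index 1)
Day 69: (1 + 69 - 1) mod 2
= 69 mod 2
= 1
Index 1 → shift B


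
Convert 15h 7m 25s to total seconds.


54445 seconds

Hours: 15 × 3600 = 54000
Minutes: 7 × 60 = 420
Seconds: 25
Total = 54000 + 420 + 25 = 54445


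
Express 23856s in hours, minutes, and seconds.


6h 37m 36s

Hours: 23856 ÷ 3600 = 6 remainder 2256
Minutes: 2256 ÷ 60 = 37 remainder 36
Seconds: 36


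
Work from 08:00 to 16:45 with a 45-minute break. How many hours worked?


Total time = (16×60+45) - (8×60+0)
= 1005 - 480 = 525 min
Minus break: 525 - 45 = 480 min
= 8h 0m

8h 0m (480 minutes)


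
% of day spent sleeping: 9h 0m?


Time: 540 minutes
Day: 1440 minutes
Percentage = (540/1440) × 100 = 37.5%

37.5%


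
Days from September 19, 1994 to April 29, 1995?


222 days

From September 19, 1994 to April 29, 1995
Rest of September 1994: 30 - 19 = 11
Full months: October 31, November 30, December 31, January 31, February 1995 28, March 31
Days into April 1995: 29
Total = 11 + 31 + 30 + 31 + 31 + 28 + 31 + 29 = 222 days


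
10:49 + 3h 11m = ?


Start: 649 minutes from midnight
Add: 191 minutes
Total: 840 minutes
Hours: 840 ÷ 60 = 14 remainder 0

14:00


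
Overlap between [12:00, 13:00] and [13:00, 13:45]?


0 minutes

Meeting A: 720-780 (in minutes from midnight)
Meeting B: 780-825
Overlap start = max(720, 780) = 780
Overlap end = min(780, 825) = 780
Overlap = max(0, 780 - 780) = 0 min


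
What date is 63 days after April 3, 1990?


Start: April 3, 1990
Add 63 days
April 3 → May 1: 30 - 3 + 1 = 28 days (63 - 28 = 35 left)
May 1 → June 1: 31 - 1 + 1 = 31 days (35 - 31 = 4 left)
June 1 + 4 = June 5, 1990

June 5, 1990


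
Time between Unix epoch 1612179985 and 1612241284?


61299 seconds (17.0 hours / 0.71 days)

Difference = 1612241284 - 1612179985 = 61299 seconds
In hours: 61299 / 3600 ≈ 17.0
In days: 61299 / 86400 ≈ 0.71


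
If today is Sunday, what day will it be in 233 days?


Start: Sunday (index 6)
(6 + 233) mod 7
= 239 mod 7
= 1
Index 1 → Tuesday

Tuesday


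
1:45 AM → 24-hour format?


01:45

Input: 1:45 AM
AM hour stays: 1


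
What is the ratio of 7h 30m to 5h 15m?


Duration 1: 450 minutes
Duration 2: 315 minutes
Ratio = 450:315
GCD = 45
Simplified = 10:7
As a decimal: 10/7 ≈ 1.43

10:7 (1.43)


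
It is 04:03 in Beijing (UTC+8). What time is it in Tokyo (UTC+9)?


Time difference = UTC+9 - UTC+8 = +1 hours
New hour = (4 + 1) mod 24
= 5 mod 24 = 5
Minutes unchanged → 05:03

05:03


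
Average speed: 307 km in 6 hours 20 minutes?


48.5 km/h

Distance: 307 km
Time: 6h 20m = 380 min = 380/60 = 19/3 hours
Speed = 307 ÷ (19/3) = 307 × 3 / 19 = 921/19 ≈ 48.5 km/h


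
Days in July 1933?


31 days

Month: July (month 7)
July has 31 days


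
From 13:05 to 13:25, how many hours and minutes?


0h 20m

End time in minutes: 13×60 + 25 = 805
Start time in minutes: 13×60 + 5 = 785
Difference = 805 - 785 = 20 minutes
= 0 hours 20 minutes


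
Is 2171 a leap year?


No

Rules: divisible by 4 AND (not by 100 OR by 400)
2171 ÷ 4 = 542 remainder 3 → not divisible by 4
Not divisible by 4 → not a leap year


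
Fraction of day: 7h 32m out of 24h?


0.3139 (31.39%)

Total minutes: 7×60 + 32 = 452
Day = 24×60 = 1440 minutes
Fraction = 452/1440 ≈ 0.3139
As a percentage: 452/1440 × 100 ≈ 31.39%


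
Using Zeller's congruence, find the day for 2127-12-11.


Zeller's congruence:
q=11, m=12, k=27, j=21
h = (11 + ⌊13×13/5⌋ + 27 + ⌊27/4⌋ + ⌊21/4⌋ - 2×21) mod 7
= (11 + 33 + 27 + 6 + 5 - 42) mod 7
= 40 mod 7 = 5
h=5 → Thursday

Thursday


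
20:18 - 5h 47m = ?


Start: 1218 minutes from midnight
Subtract: 347 minutes
Remaining: 1218 - 347 = 871
Hours: 14, Minutes: 31

14:31


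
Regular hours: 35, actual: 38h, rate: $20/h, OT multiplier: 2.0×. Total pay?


$820.00

Regular: 35h × $20 = $700.00
Overtime: 38 - 35 = 3h
OT pay: 3h × $20 × 2.0 = $120.00
Total = $700.00 + $120.00 = $820.00


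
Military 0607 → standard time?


6:07 AM

Hour: 6
6 < 12 → AM


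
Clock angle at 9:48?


Hour hand = 9×30 + 48×0.5 = 294.0°
Minute hand = 48×6 = 288°
Difference = |294.0 - 288| = 6.0°

6.0°


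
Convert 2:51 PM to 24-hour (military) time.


14:51

Input: 2:51 PM
PM: 2 + 12 = 14


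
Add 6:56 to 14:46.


Start: 886 minutes from midnight
Add: 416 minutes
Total: 1302 minutes
Hours: 1302 ÷ 60 = 21 remainder 42

21:42


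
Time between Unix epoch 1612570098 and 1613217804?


Difference = 1613217804 - 1612570098 = 647706 seconds
In hours: 647706 / 3600 ≈ 179.9
In days: 647706 / 86400 ≈ 7.50

647706 seconds (179.9 hours / 7.50 days)


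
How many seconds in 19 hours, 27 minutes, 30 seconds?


Hours: 19 × 3600 = 68400
Minutes: 27 × 60 = 1620
Seconds: 30
Total = 68400 + 1620 + 30 = 70050

70050 seconds


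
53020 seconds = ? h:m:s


14h 43m 40s

Hours: 53020 ÷ 3600 = 14 remainder 2620
Minutes: 2620 ÷ 60 = 43 remainder 40
Seconds: 40


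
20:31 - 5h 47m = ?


14:44

Start: 1231 minutes from midnight
Subtract: 347 minutes
Remaining: 1231 - 347 = 884
Hours: 14, Minutes: 44


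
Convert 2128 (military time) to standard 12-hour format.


9:28 PM

Hour: 21
21 - 12 = 9 → PM


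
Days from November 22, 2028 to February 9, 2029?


79 days

From November 22, 2028 to February 9, 2029
Rest of November 2028: 30 - 22 = 8
Full months: December 31, January 31
Days into February 2029: 9
Total = 8 + 31 + 31 + 9 = 79 days


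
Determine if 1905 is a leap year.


Rules: divisible by 4 AND (not by 100 OR by 400)
1905 ÷ 4 = 476 remainder 1 → not divisible by 4
Not divisible by 4 → not a leap year

No


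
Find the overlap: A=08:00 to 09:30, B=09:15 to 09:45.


15 minutes

Meeting A: 480-570 (in minutes from midnight)
Meeting B: 555-585
Overlap start = max(480, 555) = 555
Overlap end = min(570, 585) = 570
Overlap = max(0, 570 - 555) = 15 min


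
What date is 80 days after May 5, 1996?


Start: May 5, 1996
Add 80 days
May 5 → June 1: 31 - 5 + 1 = 27 days (80 - 27 = 53 left)
June 1 → July 1: 30 - 1 + 1 = 30 days (53 - 30 = 23 left)
July 1 + 23 = July 24, 1996

July 24, 1996


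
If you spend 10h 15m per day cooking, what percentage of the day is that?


Time: 615 minutes
Day: 1440 minutes
Percentage = (615/1440) × 100 ≈ 42.7%

42.7%


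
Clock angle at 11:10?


85.0°

Hour hand = 11×30 + 10×0.5 = 335.0°
Minute hand = 10×6 = 60°
Difference = |335.0 - 60| = 275.0°
Since > 180°: 360 - 275.0 = 85.0°


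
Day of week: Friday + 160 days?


Start: Friday (index 4)
(4 + 160) mod 7
= 164 mod 7
= 3
Index 3 → Thursday

Thursday


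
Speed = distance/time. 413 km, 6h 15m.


Distance: 413 km
Time: 6h 15m = 375 min = 375/60 = 25/4 hours
Speed = 413 ÷ (25/4) = 413 × 4 / 25 = 1652/25 ≈ 66.1 km/h

66.1 km/h


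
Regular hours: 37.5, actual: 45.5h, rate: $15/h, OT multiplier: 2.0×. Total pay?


$802.50

Regular: 37.5h × $15 = $562.50
Overtime: 45.5 - 37.5 = 8.0h
OT pay: 8.0h × $15 × 2.0 = $240.00
Total = $562.50 + $240.00 = $802.50


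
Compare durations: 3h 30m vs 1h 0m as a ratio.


Duration 1: 210 minutes
Duration 2: 60 minutes
Ratio = 210:60
GCD = 30
Simplified = 7:2
As a decimal: 7/2 = 3.50

7:2 (3.50)


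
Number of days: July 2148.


31 days

Month: July (month 7)
July has 31 days


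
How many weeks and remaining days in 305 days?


43 weeks 4 days

Weeks: 305 ÷ 7 = 43 remainder 4


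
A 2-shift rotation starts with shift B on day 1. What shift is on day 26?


Shifts: A, B
Start: B (index 1)
Day 26: (1 + 26 - 1) mod 2
= 26 mod 2
= 0
Index 0 → shift A

Shift A


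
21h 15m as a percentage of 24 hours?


0.8854 (88.54%)

Total minutes: 21×60 + 15 = 1275
Day = 24×60 = 1440 minutes
Fraction = 1275/1440 ≈ 0.8854
As a percentage: 1275/1440 × 100 ≈ 88.54%


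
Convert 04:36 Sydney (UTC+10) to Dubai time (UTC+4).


22:36 (previous day)

Time difference = UTC+4 - UTC+10 = -6 hours
New hour = (4 -6) mod 24
= -2 mod 24 = 22
Minutes unchanged → 22:36; -2 < 0 → previous day


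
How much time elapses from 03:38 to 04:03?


End time in minutes: 4×60 + 3 = 243
Start time in minutes: 3×60 + 38 = 218
Difference = 243 - 218 = 25 minutes
= 0 hours 25 minutes

0h 25m


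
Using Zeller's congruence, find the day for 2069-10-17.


Zeller's congruence:
q=17, m=10, k=69, j=20
h = (17 + ⌊13×11/5⌋ + 69 + ⌊69/4⌋ + ⌊20/4⌋ - 2×20) mod 7
= (17 + 28 + 69 + 17 + 5 - 40) mod 7
= 96 mod 7 = 5
h=5 → Thursday

Thursday


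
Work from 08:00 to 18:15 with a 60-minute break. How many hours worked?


9h 15m (555 minutes)

Total time = (18×60+15) - (8×60+0)
= 1095 - 480 = 615 min
Minus break: 615 - 60 = 555 min
= 9h 15m


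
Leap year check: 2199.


No

Rules: divisible by 4 AND (not by 100 OR by 400)
2199 ÷ 4 = 549 remainder 3 → not divisible by 4
Not divisible by 4 → not a leap year


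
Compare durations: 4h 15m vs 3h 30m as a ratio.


Duration 1: 255 minutes
Duration 2: 210 minutes
Ratio = 255:210
GCD = 15
Simplified = 17:14
As a decimal: 17/14 ≈ 1.21

17:14 (1.21)


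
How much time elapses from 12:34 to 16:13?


3h 39m

End time in minutes: 16×60 + 13 = 973
Start time in minutes: 12×60 + 34 = 754
Difference = 973 - 754 = 219 minutes
= 3 hours 39 minutes


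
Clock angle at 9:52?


Hour hand = 9×30 + 52×0.5 = 296.0°
Minute hand = 52×6 = 312°
Difference = |296.0 - 312| = 16.0°

16.0°


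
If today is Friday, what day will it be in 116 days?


Start: Friday (index 4)
(4 + 116) mod 7
= 120 mod 7
= 1
Index 1 → Tuesday

Tuesday


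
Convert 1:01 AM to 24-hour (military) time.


Input: 1:01 AM
AM hour stays: 1

01:01


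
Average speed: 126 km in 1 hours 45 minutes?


Distance: 126 km
Time: 1h 45m = 105 min = 105/60 = 7/4 hours
Speed = 126 ÷ (7/4) = 126 × 4 / 7 = 504/7 = 72.0 km/h

72.0 km/h


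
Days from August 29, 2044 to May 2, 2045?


246 days

From August 29, 2044 to May 2, 2045
Rest of August 2044: 31 - 29 = 2
Full months: September 30, October 31, November 30, December 31, January 31, February 2045 28, March 31, April 30
Days into May 2045: 2
Total = 2 + 30 + 31 + 30 + 31 + 31 + 28 + 31 + 30 + 2 = 246 days


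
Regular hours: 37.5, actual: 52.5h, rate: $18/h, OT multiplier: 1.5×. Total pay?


$1080.00

Regular: 37.5h × $18 = $675.00
Overtime: 52.5 - 37.5 = 15.0h
OT pay: 15.0h × $18 × 1.5 = $405.00
Total = $675.00 + $405.00 = $1080.00


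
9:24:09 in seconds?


Hours: 9 × 3600 = 32400
Minutes: 24 × 60 = 1440
Seconds: 9
Total = 32400 + 1440 + 9 = 33849

33849 seconds


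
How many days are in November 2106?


30 days

Month: November (month 11)
November has 30 days


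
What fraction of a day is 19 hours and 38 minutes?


Total minutes: 19×60 + 38 = 1178
Day = 24×60 = 1440 minutes
Fraction = 1178/1440 ≈ 0.8181
As a percentage: 1178/1440 × 100 ≈ 81.81%

0.8181 (81.81%)


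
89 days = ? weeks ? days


12 weeks 5 days

Weeks: 89 ÷ 7 = 12 remainder 5


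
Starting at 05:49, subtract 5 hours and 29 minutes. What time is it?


00:20

Start: 349 minutes from midnight
Subtract: 329 minutes
Remaining: 349 - 329 = 20
Hours: 0, Minutes: 20


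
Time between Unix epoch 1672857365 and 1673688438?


Difference = 1673688438 - 1672857365 = 831073 seconds
In hours: 831073 / 3600 ≈ 230.9
In days: 831073 / 86400 ≈ 9.62

831073 seconds (230.9 hours / 9.62 days)


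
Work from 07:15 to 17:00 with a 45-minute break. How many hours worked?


9h 0m (540 minutes)

Total time = (17×60+0) - (7×60+15)
= 1020 - 435 = 585 min
Minus break: 585 - 45 = 540 min
= 9h 0m


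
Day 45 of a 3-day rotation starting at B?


Shifts: A, B, C
Start: B (index 1)
Day 45: (1 + 45 - 1) mod 3
= 45 mod 3
= 0
Index 0 → shift A

Shift A


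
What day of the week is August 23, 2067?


Zeller's congruence:
q=23, m=8, k=67, j=20
h = (23 + ⌊13×9/5⌋ + 67 + ⌊67/4⌋ + ⌊20/4⌋ - 2×20) mod 7
= (23 + 23 + 67 + 16 + 5 - 40) mod 7
= 94 mod 7 = 3
h=3 → Tuesday

Tuesday


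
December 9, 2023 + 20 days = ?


December 29, 2023

Start: December 9, 2023
Add 20 days
December 9 + 20 = December 29, 2023


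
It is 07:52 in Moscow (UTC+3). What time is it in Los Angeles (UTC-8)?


Time difference = UTC-8 - UTC+3 = -11 hours
New hour = (7 -11) mod 24
= -4 mod 24 = 20
Minutes unchanged → 20:52; -4 < 0 → previous day

20:52 (previous day)


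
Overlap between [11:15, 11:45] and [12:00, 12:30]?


Meeting A: 675-705 (in minutes from midnight)
Meeting B: 720-750
Overlap start = max(675, 720) = 720
Overlap end = min(705, 750) = 705
Overlap = max(0, 705 - 720) = 0 min

0 minutes


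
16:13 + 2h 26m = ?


Start: 973 minutes from midnight
Add: 146 minutes
Total: 1119 minutes
Hours: 1119 ÷ 60 = 18 remainder 39

18:39


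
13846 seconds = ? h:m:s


Hours: 13846 ÷ 3600 = 3 remainder 3046
Minutes: 3046 ÷ 60 = 50 remainder 46
Seconds: 46

3h 50m 46s


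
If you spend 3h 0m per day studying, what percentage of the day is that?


Time: 180 minutes
Day: 1440 minutes
Percentage = (180/1440) × 100 = 12.5%

12.5%


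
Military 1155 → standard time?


Hour: 11
11 < 12 → AM

11:55 AM


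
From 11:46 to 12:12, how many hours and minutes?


End time in minutes: 12×60 + 12 = 732
Start time in minutes: 11×60 + 46 = 706
Difference = 732 - 706 = 26 minutes
= 0 hours 26 minutes

0h 26m


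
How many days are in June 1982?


30 days

Month: June (month 6)
June has 30 days


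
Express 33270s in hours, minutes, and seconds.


9h 14m 30s

Hours: 33270 ÷ 3600 = 9 remainder 870
Minutes: 870 ÷ 60 = 14 remainder 30
Seconds: 30


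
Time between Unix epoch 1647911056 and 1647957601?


Difference = 1647957601 - 1647911056 = 46545 seconds
In hours: 46545 / 3600 ≈ 12.9
In days: 46545 / 86400 ≈ 0.54

46545 seconds (12.9 hours / 0.54 days)


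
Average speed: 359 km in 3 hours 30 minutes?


Distance: 359 km
Time: 3h 30m = 210 min = 210/60 = 7/2 hours
Speed = 359 ÷ (7/2) = 359 × 2 / 7 = 718/7 ≈ 102.6 km/h

102.6 km/h


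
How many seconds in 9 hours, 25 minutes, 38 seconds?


33938 seconds

Hours: 9 × 3600 = 32400
Minutes: 25 × 60 = 1500
Seconds: 38
Total = 32400 + 1500 + 38 = 33938


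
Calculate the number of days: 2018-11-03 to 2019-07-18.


257 days

From November 3, 2018 to July 18, 2019
Rest of November 2018: 30 - 3 = 27
Full months: December 31, January 31, February 2019 28, March 31, April 30, May 31, June 30
Days into July 2019: 18
Total = 27 + 31 + 31 + 28 + 31 + 30 + 31 + 30 + 18 = 257 days


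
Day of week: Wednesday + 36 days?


Thursday

Start: Wednesday (index 2)
(2 + 36) mod 7
= 38 mod 7
= 3
Index 3 → Thursday


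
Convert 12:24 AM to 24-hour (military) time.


Input: 12:24 AM
12 AM → 00 (midnight)

00:24


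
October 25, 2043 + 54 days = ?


December 18, 2043

Start: October 25, 2043
Add 54 days
October 25 → November 1: 31 - 25 + 1 = 7 days (54 - 7 = 47 left)
November 1 → December 1: 30 - 1 + 1 = 30 days (47 - 30 = 17 left)
December 1 + 17 = December 18, 2043


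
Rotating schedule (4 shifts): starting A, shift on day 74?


Shifts: A, B, C, D
Start: A (index 0)
Day 74: (0 + 74 - 1) mod 4
= 73 mod 4
= 1
Index 1 → shift B

Shift B


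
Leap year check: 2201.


No

Rules: divisible by 4 AND (not by 100 OR by 400)
2201 ÷ 4 = 550 remainder 1 → not divisible by 4
Not divisible by 4 → not a leap year


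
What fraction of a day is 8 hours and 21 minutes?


Total minutes: 8×60 + 21 = 501
Day = 24×60 = 1440 minutes
Fraction = 501/1440 ≈ 0.3479
As a percentage: 501/1440 × 100 ≈ 34.79%

0.3479 (34.79%)


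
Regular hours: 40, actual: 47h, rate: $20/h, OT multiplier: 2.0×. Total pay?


$1080.00

Regular: 40h × $20 = $800.00
Overtime: 47 - 40 = 7h
OT pay: 7h × $20 × 2.0 = $280.00
Total = $800.00 + $280.00 = $1080.00


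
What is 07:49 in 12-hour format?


7:49 AM

Hour: 7
7 < 12 → AM


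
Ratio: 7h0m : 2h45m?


Duration 1: 420 minutes
Duration 2: 165 minutes
Ratio = 420:165
GCD = 15
Simplified = 28:11
As a decimal: 28/11 ≈ 2.55

28:11 (2.55)


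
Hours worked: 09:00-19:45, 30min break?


Total time = (19×60+45) - (9×60+0)
= 1185 - 540 = 645 min
Minus break: 645 - 30 = 615 min
= 10h 15m

10h 15m (615 minutes)


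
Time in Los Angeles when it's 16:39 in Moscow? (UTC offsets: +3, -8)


Time difference = UTC-8 - UTC+3 = -11 hours
New hour = (16 -11) mod 24
= 5 mod 24 = 5
Minutes unchanged → 05:39

05:39


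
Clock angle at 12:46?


Hour hand (12 ≡ 0 on the dial): 0×30 + 46×0.5 = 23.0°
Minute hand = 46×6 = 276°
Difference = |23.0 - 276| = 253.0°
Since > 180°: 360 - 253.0 = 107.0°

107.0°


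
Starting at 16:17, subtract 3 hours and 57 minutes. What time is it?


Start: 977 minutes from midnight
Subtract: 237 minutes
Remaining: 977 - 237 = 740
Hours: 12, Minutes: 20

12:20


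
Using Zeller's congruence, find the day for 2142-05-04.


Zeller's congruence:
q=4, m=5, k=42, j=21
h = (4 + ⌊13×6/5⌋ + 42 + ⌊42/4⌋ + ⌊21/4⌋ - 2×21) mod 7
= (4 + 15 + 42 + 10 + 5 - 42) mod 7
= 34 mod 7 = 6
h=6 → Friday

Friday


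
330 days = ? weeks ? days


Weeks: 330 ÷ 7 = 47 remainder 1

47 weeks 1 days


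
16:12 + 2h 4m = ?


Start: 972 minutes from midnight
Add: 124 minutes
Total: 1096 minutes
Hours: 1096 ÷ 60 = 18 remainder 16

18:16


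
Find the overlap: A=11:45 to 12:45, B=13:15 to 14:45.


Meeting A: 705-765 (in minutes from midnight)
Meeting B: 795-885
Overlap start = max(705, 795) = 795
Overlap end = min(765, 885) = 765
Overlap = max(0, 765 - 795) = 0 min

0 minutes


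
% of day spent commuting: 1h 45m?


7.3%

Time: 105 minutes
Day: 1440 minutes
Percentage = (105/1440) × 100 ≈ 7.3%


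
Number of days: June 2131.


30 days

Month: June (month 6)
June has 30 days


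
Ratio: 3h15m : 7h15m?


13:29 (0.45)

Duration 1: 195 minutes
Duration 2: 435 minutes
Ratio = 195:435
GCD = 15
Simplified = 13:29
As a decimal: 13/29 ≈ 0.45


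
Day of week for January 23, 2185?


Zeller's congruence:
q=23, m=13, k=84, j=21
h = (23 + ⌊13×14/5⌋ + 84 + ⌊84/4⌋ + ⌊21/4⌋ - 2×21) mod 7
= (23 + 36 + 84 + 21 + 5 - 42) mod 7
= 127 mod 7 = 1
h=1 → Sunday

Sunday


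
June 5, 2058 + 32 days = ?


Start: June 5, 2058
Add 32 days
June 5 → July 1: 30 - 5 + 1 = 26 days (32 - 26 = 6 left)
July 1 + 6 = July 7, 2058

July 7, 2058


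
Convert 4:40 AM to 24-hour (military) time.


04:40

Input: 4:40 AM
AM hour stays: 4


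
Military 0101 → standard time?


1:01 AM

Hour: 1
1 < 12 → AM


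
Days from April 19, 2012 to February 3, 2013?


290 days

From April 19, 2012 to February 3, 2013
Rest of April 2012: 30 - 19 = 11
Full months: May 31, June 30, July 31, August 31, September 30, October 31, November 30, December 31, January 31
Days into February 2013: 3
Total = 11 + 31 + 30 + 31 + 31 + 30 + 31 + 30 + 31 + 31 + 3 = 290 days


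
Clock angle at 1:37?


173.5°

Hour hand = 1×30 + 37×0.5 = 48.5°
Minute hand = 37×6 = 222°
Difference = |48.5 - 222| = 173.5°


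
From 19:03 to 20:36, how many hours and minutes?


1h 33m

End time in minutes: 20×60 + 36 = 1236
Start time in minutes: 19×60 + 3 = 1143
Difference = 1236 - 1143 = 93 minutes
= 1 hours 33 minutes


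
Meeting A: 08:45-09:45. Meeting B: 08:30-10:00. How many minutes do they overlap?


60 minutes

Meeting A: 525-585 (in minutes from midnight)
Meeting B: 510-600
Overlap start = max(525, 510) = 525
Overlap end = min(585, 600) = 585
Overlap = max(0, 585 - 525) = 60 min


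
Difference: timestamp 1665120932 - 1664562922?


558010 seconds (155.0 hours / 6.46 days)

Difference = 1665120932 - 1664562922 = 558010 seconds
In hours: 558010 / 3600 ≈ 155.0
In days: 558010 / 86400 ≈ 6.46


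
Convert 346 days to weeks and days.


Weeks: 346 ÷ 7 = 49 remainder 3

49 weeks 3 days


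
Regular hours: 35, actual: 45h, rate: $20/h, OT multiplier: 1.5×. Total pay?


$1000.00

Regular: 35h × $20 = $700.00
Overtime: 45 - 35 = 10h
OT pay: 10h × $20 × 1.5 = $300.00
Total = $700.00 + $300.00 = $1000.00


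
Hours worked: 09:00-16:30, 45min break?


6h 45m (405 minutes)

Total time = (16×60+30) - (9×60+0)
= 990 - 540 = 450 min
Minus break: 450 - 45 = 405 min
= 6h 45m


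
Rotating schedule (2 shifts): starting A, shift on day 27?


Shifts: A, B
Start: A (index 0)
Day 27: (0 + 27 - 1) mod 2
= 26 mod 2
= 0
Index 0 → shift A

Shift A


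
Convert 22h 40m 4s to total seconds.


81604 seconds

Hours: 22 × 3600 = 79200
Minutes: 40 × 60 = 2400
Seconds: 4
Total = 79200 + 2400 + 4 = 81604


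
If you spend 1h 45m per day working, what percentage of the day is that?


Time: 105 minutes
Day: 1440 minutes
Percentage = (105/1440) × 100 ≈ 7.3%

7.3%


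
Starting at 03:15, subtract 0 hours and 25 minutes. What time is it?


02:50

Start: 195 minutes from midnight
Subtract: 25 minutes
Remaining: 195 - 25 = 170
Hours: 2, Minutes: 50


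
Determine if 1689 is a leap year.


No

Rules: divisible by 4 AND (not by 100 OR by 400)
1689 ÷ 4 = 422 remainder 1 → not divisible by 4
Not divisible by 4 → not a leap year


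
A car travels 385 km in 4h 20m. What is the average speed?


Distance: 385 km
Time: 4h 20m = 260 min = 260/60 = 13/3 hours
Speed = 385 ÷ (13/3) = 385 × 3 / 13 = 1155/13 ≈ 88.8 km/h

88.8 km/h


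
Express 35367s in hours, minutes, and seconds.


Hours: 35367 ÷ 3600 = 9 remainder 2967
Minutes: 2967 ÷ 60 = 49 remainder 27
Seconds: 27

9h 49m 27s


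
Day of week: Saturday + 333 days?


Wednesday

Start: Saturday (index 5)
(5 + 333) mod 7
= 338 mod 7
= 2
Index 2 → Wednesday


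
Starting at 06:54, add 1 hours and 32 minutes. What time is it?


08:26

Start: 414 minutes from midnight
Add: 92 minutes
Total: 506 minutes
Hours: 506 ÷ 60 = 8 remainder 26


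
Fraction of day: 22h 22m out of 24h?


Total minutes: 22×60 + 22 = 1342
Day = 24×60 = 1440 minutes
Fraction = 1342/1440 ≈ 0.9319
As a percentage: 1342/1440 × 100 ≈ 93.19%

0.9319 (93.19%)


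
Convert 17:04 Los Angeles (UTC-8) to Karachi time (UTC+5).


Time difference = UTC+5 - UTC-8 = +13 hours
New hour = (17 + 13) mod 24
= 30 mod 24 = 6
Minutes unchanged → 06:04; 30 ≥ 24 → next day

06:04 (next day)


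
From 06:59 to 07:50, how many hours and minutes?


End time in minutes: 7×60 + 50 = 470
Start time in minutes: 6×60 + 59 = 419
Difference = 470 - 419 = 51 minutes
= 0 hours 51 minutes

0h 51m


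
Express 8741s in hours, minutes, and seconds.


Hours: 8741 ÷ 3600 = 2 remainder 1541
Minutes: 1541 ÷ 60 = 25 remainder 41
Seconds: 41

2h 25m 41s


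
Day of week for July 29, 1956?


Zeller's congruence:
q=29, m=7, k=56, j=19
h = (29 + ⌊13×8/5⌋ + 56 + ⌊56/4⌋ + ⌊19/4⌋ - 2×19) mod 7
= (29 + 20 + 56 + 14 + 4 - 38) mod 7
= 85 mod 7 = 1
h=1 → Sunday

Sunday


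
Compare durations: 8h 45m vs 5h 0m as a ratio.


Duration 1: 525 minutes
Duration 2: 300 minutes
Ratio = 525:300
GCD = 75
Simplified = 7:4
As a decimal: 7/4 = 1.75

7:4 (1.75)


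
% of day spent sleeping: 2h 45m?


11.5%

Time: 165 minutes
Day: 1440 minutes
Percentage = (165/1440) × 100 ≈ 11.5%


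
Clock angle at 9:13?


Hour hand = 9×30 + 13×0.5 = 276.5°
Minute hand = 13×6 = 78°
Difference = |276.5 - 78| = 198.5°
Since > 180°: 360 - 198.5 = 161.5°

161.5°


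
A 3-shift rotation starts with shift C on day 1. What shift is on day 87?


Shifts: A, B, C
Start: C (index 2)
Day 87: (2 + 87 - 1) mod 3
= 88 mod 3
= 1
Index 1 → shift B

Shift B


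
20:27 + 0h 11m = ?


20:38

Start: 1227 minutes from midnight
Add: 11 minutes
Total: 1238 minutes
Hours: 1238 ÷ 60 = 20 remainder 38


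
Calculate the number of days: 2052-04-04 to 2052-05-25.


From April 4, 2052 to May 25, 2052
Rest of April 2052: 30 - 4 = 26
Days into May 2052: 25
Total = 26 + 25 = 51 days

51 days


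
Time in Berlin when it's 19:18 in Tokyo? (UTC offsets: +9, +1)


Time difference = UTC+1 - UTC+9 = -8 hours
New hour = (19 -8) mod 24
= 11 mod 24 = 11
Minutes unchanged → 11:18

11:18


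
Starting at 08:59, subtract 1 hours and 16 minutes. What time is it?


07:43

Start: 539 minutes from midnight
Subtract: 76 minutes
Remaining: 539 - 76 = 463
Hours: 7, Minutes: 43


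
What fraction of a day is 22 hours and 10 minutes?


0.9236 (92.36%)

Total minutes: 22×60 + 10 = 1330
Day = 24×60 = 1440 minutes
Fraction = 1330/1440 ≈ 0.9236
As a percentage: 1330/1440 × 100 ≈ 92.36%


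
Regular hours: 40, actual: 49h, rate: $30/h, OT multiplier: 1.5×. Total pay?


$1605.00

Regular: 40h × $30 = $1200.00
Overtime: 49 - 40 = 9h
OT pay: 9h × $30 × 1.5 = $405.00
Total = $1200.00 + $405.00 = $1605.00


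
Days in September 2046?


Month: September (month 9)
September has 30 days

30 days


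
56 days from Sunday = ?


Start: Sunday (index 6)
(6 + 56) mod 7
= 62 mod 7
= 6
Index 6 → Sunday

Sunday


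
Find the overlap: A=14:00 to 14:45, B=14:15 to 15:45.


30 minutes

Meeting A: 840-885 (in minutes from midnight)
Meeting B: 855-945
Overlap start = max(840, 855) = 855
Overlap end = min(885, 945) = 885
Overlap = max(0, 885 - 855) = 30 min


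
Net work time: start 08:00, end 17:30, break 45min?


8h 45m (525 minutes)

Total time = (17×60+30) - (8×60+0)
= 1050 - 480 = 570 min
Minus break: 570 - 45 = 525 min
= 8h 45m


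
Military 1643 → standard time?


4:43 PM

Hour: 16
16 - 12 = 4 → PM


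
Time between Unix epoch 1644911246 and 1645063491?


Difference = 1645063491 - 1644911246 = 152245 seconds
In hours: 152245 / 3600 ≈ 42.3
In days: 152245 / 86400 ≈ 1.76

152245 seconds (42.3 hours / 1.76 days)


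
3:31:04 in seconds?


12664 seconds

Hours: 3 × 3600 = 10800
Minutes: 31 × 60 = 1860
Seconds: 4
Total = 10800 + 1860 + 4 = 12664


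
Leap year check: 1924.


Rules: divisible by 4 AND (not by 100 OR by 400)
1924 ÷ 4 = 481 exactly → divisible by 4
1924 ÷ 100 = 19 remainder 24 → not divisible by 100
Divisible by 4 but not by 100 → leap year

Yes


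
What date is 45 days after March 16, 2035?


Start: March 16, 2035
Add 45 days
March 16 → April 1: 31 - 16 + 1 = 16 days (45 - 16 = 29 left)
April 1 + 29 = April 30, 2035

April 30, 2035
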